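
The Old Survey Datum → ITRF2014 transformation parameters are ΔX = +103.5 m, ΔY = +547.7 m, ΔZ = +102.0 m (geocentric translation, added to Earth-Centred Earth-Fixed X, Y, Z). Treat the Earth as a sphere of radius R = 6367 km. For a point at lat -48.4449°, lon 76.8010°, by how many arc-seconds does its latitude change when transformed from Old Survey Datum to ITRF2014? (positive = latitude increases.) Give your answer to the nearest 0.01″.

Δφ = 15.69″

sin φ = -0.748318, cos φ = 0.663340, sin λ = 0.973583, cos λ = 0.228334.
North component: ΔN = −sin φ cos λ·ΔX − sin φ sin λ·ΔY + cos φ·ΔZ = −(-0.748318)(0.228334)(103.5) − (-0.748318)(0.973583)(547.7) + (0.663340)(102.0) = 484.37 m.
1° of latitude spans πR/180 = 111125 m, so Δφ = 484.37 / 111125 × 3600 = 15.692″.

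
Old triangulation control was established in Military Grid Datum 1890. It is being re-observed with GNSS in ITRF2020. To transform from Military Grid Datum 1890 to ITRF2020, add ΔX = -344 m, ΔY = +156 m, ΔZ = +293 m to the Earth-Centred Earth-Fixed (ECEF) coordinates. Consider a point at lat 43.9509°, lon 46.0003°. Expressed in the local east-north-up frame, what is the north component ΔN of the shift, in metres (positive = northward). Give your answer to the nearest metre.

At φ = 43.9509°, λ = 46.0003°: sin φ = 0.694042, cos φ = 0.719935, sin λ = 0.719343, cos λ = 0.694655.
ΔN = −sin φ cos λ·ΔX − sin φ sin λ·ΔY + cos φ·ΔZ = −(0.694042)(0.694655)(-344) − (0.694042)(0.719343)(156) + (0.719935)(293) = 298.91 m.

ΔN = 299 m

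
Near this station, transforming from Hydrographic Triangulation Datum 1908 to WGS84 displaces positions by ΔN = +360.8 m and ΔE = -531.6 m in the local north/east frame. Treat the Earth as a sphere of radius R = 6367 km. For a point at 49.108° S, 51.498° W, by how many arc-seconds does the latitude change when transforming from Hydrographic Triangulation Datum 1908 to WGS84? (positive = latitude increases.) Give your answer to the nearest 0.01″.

On a sphere of radius R, 1 rad of latitude = R, so Δφ = ΔN / R = 360.8 / 6367000 = 5.6667e-05 rad = 11.688″.

Δφ = 11.69″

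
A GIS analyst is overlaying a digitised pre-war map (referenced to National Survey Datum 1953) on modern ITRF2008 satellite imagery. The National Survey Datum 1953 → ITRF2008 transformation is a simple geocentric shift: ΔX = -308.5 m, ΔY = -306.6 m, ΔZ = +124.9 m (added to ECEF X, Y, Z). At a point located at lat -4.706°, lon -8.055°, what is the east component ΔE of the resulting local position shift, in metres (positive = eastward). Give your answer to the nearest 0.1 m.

The local east axis at (φ, λ) is (−sin λ, cos λ, 0), so ΔE = −sin(-8.055°)·(-308.5) + cos(-8.055°)·(-306.6) = -346.80 m.

ΔE = -346.8 m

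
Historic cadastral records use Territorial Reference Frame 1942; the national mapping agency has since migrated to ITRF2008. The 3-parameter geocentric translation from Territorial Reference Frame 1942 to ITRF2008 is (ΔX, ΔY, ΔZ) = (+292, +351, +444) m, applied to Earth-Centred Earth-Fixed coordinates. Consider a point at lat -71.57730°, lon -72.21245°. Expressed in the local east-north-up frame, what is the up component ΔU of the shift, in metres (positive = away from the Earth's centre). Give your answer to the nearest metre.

At φ = -71.57730°, λ = -72.21245°: sin φ = -0.948751, cos φ = 0.316025, sin λ = -0.952196, cos λ = 0.305488.
ΔU = cos φ cos λ·ΔX + cos φ sin λ·ΔY + sin φ·ΔZ = (0.316025)(0.305488)(292) + (0.316025)(-0.952196)(351) + (-0.948751)(444) = -498.68 m.

ΔU = -499 m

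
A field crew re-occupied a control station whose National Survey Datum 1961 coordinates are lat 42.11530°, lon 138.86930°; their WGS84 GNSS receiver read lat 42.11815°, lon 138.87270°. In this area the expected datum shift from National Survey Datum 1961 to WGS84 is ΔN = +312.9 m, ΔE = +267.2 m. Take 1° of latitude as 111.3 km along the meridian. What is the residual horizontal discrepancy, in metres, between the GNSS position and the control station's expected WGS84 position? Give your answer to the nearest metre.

14 m

Observed coordinate differences: Δφ = +0.00285°, Δλ = +0.00340°.
Converting to metres (1° lat = 111300 m, cos φ = 0.741797): observed ΔN = 317.2 m, observed ΔE = 280.7 m.
Subtracting the expected shift leaves a residual of 317.2 − (312.9) = 4.3 m north and 280.7 − (267.2) = 13.5 m east.
Residual distance = √(4.3² + 13.5²) = 14.2 m.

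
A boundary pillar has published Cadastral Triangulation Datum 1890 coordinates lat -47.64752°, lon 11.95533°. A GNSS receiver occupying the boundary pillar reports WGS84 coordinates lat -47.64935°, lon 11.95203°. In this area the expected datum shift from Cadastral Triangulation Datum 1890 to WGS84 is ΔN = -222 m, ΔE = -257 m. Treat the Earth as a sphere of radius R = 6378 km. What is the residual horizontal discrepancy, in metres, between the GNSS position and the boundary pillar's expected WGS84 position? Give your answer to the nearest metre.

Observed coordinate differences: Δφ = -0.00183°, Δλ = -0.00330°.
Converting to metres (1° lat = 111317 m, cos φ = 0.673690): observed ΔN = -203.7 m, observed ΔE = -247.5 m.
Subtracting the expected shift leaves a residual of -203.7 − (-222) = 18.3 m north and -247.5 − (-257) = 9.5 m east.
Residual distance = √(18.3² + 9.5²) = 20.6 m.

21 m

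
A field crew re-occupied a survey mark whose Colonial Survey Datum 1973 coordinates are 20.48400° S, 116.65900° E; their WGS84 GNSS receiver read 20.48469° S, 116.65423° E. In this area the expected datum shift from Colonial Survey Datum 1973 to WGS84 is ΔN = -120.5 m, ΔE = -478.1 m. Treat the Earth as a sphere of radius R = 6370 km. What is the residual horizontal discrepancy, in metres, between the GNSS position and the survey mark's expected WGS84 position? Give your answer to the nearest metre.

Observed coordinate differences: Δφ = -0.00069°, Δλ = -0.00477°.
Converting to metres (1° lat = 111177 m, cos φ = 0.936770): observed ΔN = -76.7 m, observed ΔE = -496.8 m.
Subtracting the expected shift leaves a residual of -76.7 − (-120.5) = 43.8 m north and -496.8 − (-478.1) = -18.7 m east.
Residual distance = √(43.8² + (-18.7)²) = 47.6 m.

48 m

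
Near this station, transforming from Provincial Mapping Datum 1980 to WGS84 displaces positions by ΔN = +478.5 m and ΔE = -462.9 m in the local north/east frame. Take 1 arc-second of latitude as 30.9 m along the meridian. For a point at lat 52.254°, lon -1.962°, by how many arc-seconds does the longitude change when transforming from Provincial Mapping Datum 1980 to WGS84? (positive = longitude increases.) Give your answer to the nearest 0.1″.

Δλ = -24.5″

At latitude 52.254°, cos φ = 0.612162.
1″ of longitude at this latitude = 30.90 × cos φ = 18.9158 m, so Δλ = -462.9 / 18.9158 = -24.472″.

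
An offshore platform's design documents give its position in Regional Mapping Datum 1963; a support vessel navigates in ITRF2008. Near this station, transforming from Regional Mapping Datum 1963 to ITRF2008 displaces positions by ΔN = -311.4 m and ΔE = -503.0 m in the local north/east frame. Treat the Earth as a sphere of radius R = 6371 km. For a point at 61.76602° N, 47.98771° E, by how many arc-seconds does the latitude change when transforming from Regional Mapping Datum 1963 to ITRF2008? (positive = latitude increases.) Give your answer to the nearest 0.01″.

Δφ = -10.08″

On a sphere of radius R, 1 rad of latitude = R, so Δφ = ΔN / R = -311.4 / 6371000 = -4.8878e-05 rad = -10.082″.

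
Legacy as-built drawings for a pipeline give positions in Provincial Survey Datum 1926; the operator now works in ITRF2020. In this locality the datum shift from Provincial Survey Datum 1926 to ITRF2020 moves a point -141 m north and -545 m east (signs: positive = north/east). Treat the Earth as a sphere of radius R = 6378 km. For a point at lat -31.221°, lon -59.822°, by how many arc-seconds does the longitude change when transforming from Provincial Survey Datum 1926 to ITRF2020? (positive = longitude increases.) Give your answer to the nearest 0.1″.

At latitude -31.221°, cos φ = 0.855174.
One radian of longitude at latitude φ spans R cos φ, so Δλ = ΔE / (R cos φ) = -545.0 / (6378000 × 0.855174) = -9.9921e-05 rad = -20.610″.

Δλ = -20.6″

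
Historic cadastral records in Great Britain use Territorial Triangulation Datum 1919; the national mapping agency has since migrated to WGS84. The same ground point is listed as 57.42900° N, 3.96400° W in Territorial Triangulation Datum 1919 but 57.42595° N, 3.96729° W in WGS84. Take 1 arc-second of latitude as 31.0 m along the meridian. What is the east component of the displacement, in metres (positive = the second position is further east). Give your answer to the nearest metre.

Δφ = 57.42595° − 57.42900° = -0.00305°; Δλ = -3.96729° − -3.96400° = -0.00329°.
1° of latitude = 3600 × 31.00 = 111600 m.
ΔN = Δφ × 111600 = -340.4 m; ΔE = Δλ × 111600 × cos(57.42900°) = -0.00329 × 111600 × 0.538344 = -197.7 m.

ΔE = -198 m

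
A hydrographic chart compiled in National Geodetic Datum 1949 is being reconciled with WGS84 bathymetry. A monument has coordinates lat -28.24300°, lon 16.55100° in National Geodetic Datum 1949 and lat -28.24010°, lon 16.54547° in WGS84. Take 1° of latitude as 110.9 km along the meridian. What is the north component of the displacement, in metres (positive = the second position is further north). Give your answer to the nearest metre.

Δφ = -28.24010° − -28.24300° = +0.00290°; Δλ = 16.54547° − 16.55100° = -0.00553°.
ΔN = Δφ × 110900 = 321.6 m; ΔE = Δλ × 110900 × cos(-28.24300°) = -0.00553 × 110900 × 0.880949 = -540.3 m.

ΔN = 322 m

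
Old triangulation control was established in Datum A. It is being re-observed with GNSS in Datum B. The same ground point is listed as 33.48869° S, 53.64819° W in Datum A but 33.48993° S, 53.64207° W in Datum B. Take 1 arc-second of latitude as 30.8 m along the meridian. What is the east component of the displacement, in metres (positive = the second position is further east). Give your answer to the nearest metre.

ΔE = 566 m

Δφ = -33.48993° − -33.48869° = -0.00124°; Δλ = -53.64207° − -53.64819° = +0.00612°.
1° of latitude = 3600 × 30.80 = 110880 m.
ΔN = Δφ × 110880 = -137.5 m; ΔE = Δλ × 110880 × cos(-33.48869°) = +0.00612 × 110880 × 0.833995 = 565.9 m.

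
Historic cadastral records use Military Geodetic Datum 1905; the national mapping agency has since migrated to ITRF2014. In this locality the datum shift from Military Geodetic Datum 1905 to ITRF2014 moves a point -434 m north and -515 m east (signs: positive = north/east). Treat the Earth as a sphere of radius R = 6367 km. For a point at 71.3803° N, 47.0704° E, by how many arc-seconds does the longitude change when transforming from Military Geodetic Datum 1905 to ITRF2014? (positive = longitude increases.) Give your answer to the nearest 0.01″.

At latitude 71.3803°, cos φ = 0.319285.
One radian of longitude at latitude φ spans R cos φ, so Δλ = ΔE / (R cos φ) = -515.0 / (6367000 × 0.319285) = -2.5333e-04 rad = -52.254″.

Δλ = -52.25″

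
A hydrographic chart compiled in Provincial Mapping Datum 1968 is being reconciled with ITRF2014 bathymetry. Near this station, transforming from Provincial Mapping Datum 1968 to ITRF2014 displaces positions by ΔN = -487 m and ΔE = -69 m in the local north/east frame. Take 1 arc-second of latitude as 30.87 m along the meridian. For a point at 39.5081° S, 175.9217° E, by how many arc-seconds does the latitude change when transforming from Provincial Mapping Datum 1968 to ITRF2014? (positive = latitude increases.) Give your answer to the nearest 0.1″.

1″ of latitude = 30.87 m, so Δφ = -487.0 / 30.87 = -15.776″.

Δφ = -15.8″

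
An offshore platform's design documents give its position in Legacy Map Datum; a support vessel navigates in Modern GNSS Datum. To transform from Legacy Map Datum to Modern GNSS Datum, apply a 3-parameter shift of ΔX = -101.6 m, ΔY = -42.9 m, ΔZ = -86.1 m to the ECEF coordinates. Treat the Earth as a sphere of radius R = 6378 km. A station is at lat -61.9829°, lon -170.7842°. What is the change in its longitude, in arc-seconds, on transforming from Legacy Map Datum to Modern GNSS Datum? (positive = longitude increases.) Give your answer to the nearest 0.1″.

Δλ = 1.8″

sin φ = -0.882807, cos φ = 0.469735, sin λ = -0.160153, cos λ = -0.987092.
East component: ΔE = −sin λ·ΔX + cos λ·ΔY = −(-0.160153)(-101.6) + (-0.987092)(-42.9) = 26.07 m.
1° of latitude spans πR/180 = 111317 m; at latitude φ, 1° of longitude spans that × cos φ = 52289.5 m, so Δλ = 26.07 / 52289.5 × 3600 = 1.795″.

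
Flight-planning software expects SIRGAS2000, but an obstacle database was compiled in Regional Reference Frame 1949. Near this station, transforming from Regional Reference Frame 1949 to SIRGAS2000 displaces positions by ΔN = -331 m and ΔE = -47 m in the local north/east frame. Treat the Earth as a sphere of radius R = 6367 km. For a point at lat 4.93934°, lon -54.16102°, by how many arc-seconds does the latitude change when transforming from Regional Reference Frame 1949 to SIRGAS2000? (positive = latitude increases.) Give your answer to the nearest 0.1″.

Δφ = -10.7″

On a sphere of radius R, 1 rad of latitude = R, so Δφ = ΔN / R = -331.0 / 6367000 = -5.1987e-05 rad = -10.723″.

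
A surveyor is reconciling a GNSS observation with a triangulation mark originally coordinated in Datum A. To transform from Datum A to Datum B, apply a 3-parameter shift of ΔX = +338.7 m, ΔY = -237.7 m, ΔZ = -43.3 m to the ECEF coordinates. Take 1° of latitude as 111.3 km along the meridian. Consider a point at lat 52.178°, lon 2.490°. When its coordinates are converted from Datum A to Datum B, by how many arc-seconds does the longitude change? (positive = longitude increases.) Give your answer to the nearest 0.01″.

Δλ = -13.30″

sin φ = 0.789920, cos φ = 0.613210, sin λ = 0.043445, cos λ = 0.999056.
East component: ΔE = −sin λ·ΔX + cos λ·ΔY = −(0.043445)(338.7) + (0.999056)(-237.7) = -252.19 m.
1° of latitude spans 111300 m; at latitude φ, 1° of longitude spans that × cos φ = 68250.3 m, so Δλ = -252.19 / 68250.3 × 3600 = -13.302″.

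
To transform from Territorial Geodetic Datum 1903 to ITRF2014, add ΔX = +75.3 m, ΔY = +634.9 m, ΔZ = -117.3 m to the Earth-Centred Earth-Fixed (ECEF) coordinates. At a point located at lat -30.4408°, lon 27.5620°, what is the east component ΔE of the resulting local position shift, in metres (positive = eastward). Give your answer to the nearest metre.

ΔE = 528 m

The local east axis at (φ, λ) is (−sin λ, cos λ, 0), so ΔE = −sin(27.5620°)·75.3 + cos(27.5620°)·634.9 = 528.00 m.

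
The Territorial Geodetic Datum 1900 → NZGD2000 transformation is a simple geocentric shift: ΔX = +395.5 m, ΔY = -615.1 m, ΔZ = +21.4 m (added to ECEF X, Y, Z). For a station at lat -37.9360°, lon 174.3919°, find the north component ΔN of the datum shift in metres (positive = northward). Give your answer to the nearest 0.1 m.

The local north axis is (−sin φ cos λ, −sin φ sin λ, cos φ), giving ΔN = -241.982 − 36.954 + 16.878 = -262.06 m.

ΔN = -262.1 m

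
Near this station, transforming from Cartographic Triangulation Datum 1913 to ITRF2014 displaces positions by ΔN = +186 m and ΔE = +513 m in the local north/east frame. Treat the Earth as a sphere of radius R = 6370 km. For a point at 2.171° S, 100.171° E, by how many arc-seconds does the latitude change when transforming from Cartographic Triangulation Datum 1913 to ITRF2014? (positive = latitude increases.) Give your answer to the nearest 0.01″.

Δφ = 6.02″

On a sphere of radius R, 1 rad of latitude = R, so Δφ = ΔN / R = 186.0 / 6370000 = 2.9199e-05 rad = 6.023″.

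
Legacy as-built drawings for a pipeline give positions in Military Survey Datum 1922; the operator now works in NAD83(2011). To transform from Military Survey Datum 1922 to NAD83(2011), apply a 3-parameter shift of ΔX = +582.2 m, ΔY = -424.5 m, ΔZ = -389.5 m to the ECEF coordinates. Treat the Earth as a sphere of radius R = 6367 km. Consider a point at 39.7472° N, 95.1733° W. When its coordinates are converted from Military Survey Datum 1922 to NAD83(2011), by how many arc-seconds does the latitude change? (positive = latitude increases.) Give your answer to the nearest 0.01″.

sin φ = 0.639401, cos φ = 0.768873, sin λ = -0.995927, cos λ = -0.090168.
North component: ΔN = −sin φ cos λ·ΔX − sin φ sin λ·ΔY + cos φ·ΔZ = −(0.639401)(-0.090168)(582.2) − (0.639401)(-0.995927)(-424.5) + (0.768873)(-389.5) = -536.23 m.
1° of latitude spans πR/180 = 111125 m, so Δφ = -536.23 / 111125 × 3600 = -17.372″.

Δφ = -17.37″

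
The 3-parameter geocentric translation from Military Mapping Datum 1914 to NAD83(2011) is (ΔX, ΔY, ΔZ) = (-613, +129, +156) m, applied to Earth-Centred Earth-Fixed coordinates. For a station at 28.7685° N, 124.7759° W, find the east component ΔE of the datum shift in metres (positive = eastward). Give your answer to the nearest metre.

The local east axis at (φ, λ) is (−sin λ, cos λ, 0), so ΔE = −sin(-124.7759°)·(-613) + cos(-124.7759°)·129 = -577.09 m.

ΔE = -577 m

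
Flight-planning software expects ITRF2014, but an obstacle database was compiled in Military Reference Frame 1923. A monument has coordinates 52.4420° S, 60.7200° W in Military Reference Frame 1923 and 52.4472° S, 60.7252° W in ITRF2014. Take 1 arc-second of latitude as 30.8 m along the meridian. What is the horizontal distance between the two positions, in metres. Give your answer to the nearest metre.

675 m

Δφ = -52.4472° − -52.4420° = -0.0052°; Δλ = -60.7252° − -60.7200° = -0.0052°.
1° of latitude = 3600 × 30.80 = 110880 m.
ΔN = Δφ × 110880 = -576.6 m; ΔE = Δλ × 110880 × cos(-52.4420°) = -0.0052 × 110880 × 0.609564 = -351.5 m.
Distance = √(ΔE² + ΔN²) = √((-351.5)² + (-576.6)²) = 675.3 m.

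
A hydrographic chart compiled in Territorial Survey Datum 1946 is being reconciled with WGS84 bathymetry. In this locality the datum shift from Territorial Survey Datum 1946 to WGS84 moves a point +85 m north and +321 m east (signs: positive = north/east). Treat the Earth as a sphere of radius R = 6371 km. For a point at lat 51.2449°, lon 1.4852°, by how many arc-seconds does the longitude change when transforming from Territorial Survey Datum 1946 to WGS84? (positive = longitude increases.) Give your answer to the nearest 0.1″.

Δλ = 16.6″

At latitude 51.2449°, cos φ = 0.625993.
One radian of longitude at latitude φ spans R cos φ, so Δλ = ΔE / (R cos φ) = 321.0 / (6371000 × 0.625993) = 8.0487e-05 rad = 16.602″.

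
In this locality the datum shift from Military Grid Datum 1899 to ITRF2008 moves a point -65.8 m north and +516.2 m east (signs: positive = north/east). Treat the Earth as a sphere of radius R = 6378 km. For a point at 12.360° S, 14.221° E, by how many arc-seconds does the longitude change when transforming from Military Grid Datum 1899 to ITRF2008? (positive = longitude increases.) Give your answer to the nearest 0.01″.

At latitude -12.360°, cos φ = 0.976822.
One radian of longitude at latitude φ spans R cos φ, so Δλ = ΔE / (R cos φ) = 516.2 / (6378000 × 0.976822) = 8.2855e-05 rad = 17.090″.

Δλ = 17.09″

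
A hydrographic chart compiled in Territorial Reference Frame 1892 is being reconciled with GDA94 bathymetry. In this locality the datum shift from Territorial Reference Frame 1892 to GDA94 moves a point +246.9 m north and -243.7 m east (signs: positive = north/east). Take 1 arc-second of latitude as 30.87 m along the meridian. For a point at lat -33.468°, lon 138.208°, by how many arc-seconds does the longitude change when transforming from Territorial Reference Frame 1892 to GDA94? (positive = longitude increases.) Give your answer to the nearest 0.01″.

Δλ = -9.46″

At latitude -33.468°, cos φ = 0.834194.
1″ of longitude at this latitude = 30.87 × cos φ = 25.7516 m, so Δλ = -243.7 / 25.7516 = -9.464″.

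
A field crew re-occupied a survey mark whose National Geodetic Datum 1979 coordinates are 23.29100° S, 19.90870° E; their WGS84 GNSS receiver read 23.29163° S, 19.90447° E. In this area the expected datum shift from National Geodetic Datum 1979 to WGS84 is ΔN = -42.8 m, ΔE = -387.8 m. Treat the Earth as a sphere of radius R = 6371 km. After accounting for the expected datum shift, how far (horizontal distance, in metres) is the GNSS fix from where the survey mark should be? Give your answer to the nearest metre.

Observed coordinate differences: Δφ = -0.00063°, Δλ = -0.00423°.
Converting to metres (1° lat = 111195 m, cos φ = 0.918509): observed ΔN = -70.1 m, observed ΔE = -432.0 m.
Subtracting the expected shift leaves a residual of -70.1 − (-42.8) = -27.3 m north and -432.0 − (-387.8) = -44.2 m east.
Residual distance = √((-27.3)² + (-44.2)²) = 51.9 m.

52 m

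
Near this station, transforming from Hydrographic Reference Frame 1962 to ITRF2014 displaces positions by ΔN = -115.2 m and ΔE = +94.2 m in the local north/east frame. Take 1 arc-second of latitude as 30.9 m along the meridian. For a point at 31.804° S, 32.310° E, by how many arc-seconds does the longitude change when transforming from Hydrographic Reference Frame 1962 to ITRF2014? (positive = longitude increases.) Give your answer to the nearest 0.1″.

Δλ = 3.6″

At latitude -31.804°, cos φ = 0.849856.
1″ of longitude at this latitude = 30.90 × cos φ = 26.2605 m, so Δλ = 94.2 / 26.2605 = 3.587″.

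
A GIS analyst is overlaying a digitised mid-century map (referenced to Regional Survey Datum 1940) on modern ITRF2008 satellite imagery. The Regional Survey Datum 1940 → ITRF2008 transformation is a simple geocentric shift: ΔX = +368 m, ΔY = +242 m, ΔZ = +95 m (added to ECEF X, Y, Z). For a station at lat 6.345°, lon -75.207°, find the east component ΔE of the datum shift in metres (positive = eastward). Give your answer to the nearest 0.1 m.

ΔE = 417.6 m

At φ = 6.345°, λ = -75.207°: sin φ = 0.110515, cos φ = 0.993874, sin λ = -0.966855, cos λ = 0.255328.
ΔE = −sin λ·ΔX + cos λ·ΔY = −(-0.966855)·(368) + (0.255328)·(242) = 417.59 m.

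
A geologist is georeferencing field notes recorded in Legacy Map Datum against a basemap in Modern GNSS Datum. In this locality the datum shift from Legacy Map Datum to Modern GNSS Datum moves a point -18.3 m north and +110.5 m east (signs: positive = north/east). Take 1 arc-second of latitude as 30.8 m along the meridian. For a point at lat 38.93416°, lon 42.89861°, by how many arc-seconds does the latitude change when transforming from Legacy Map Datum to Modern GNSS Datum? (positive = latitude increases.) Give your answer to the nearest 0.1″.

Δφ = -0.6″

1″ of latitude = 30.80 m, so Δφ = -18.3 / 30.80 = -0.594″.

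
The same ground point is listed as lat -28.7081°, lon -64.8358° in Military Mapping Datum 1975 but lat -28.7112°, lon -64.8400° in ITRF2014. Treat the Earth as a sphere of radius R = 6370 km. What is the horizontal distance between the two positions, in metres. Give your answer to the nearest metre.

Δφ = -28.7112° − -28.7081° = -0.0031°; Δλ = -64.8400° − -64.8358° = -0.0042°.
1° along a meridian = πR/180 = 111177 m.
ΔN = Δφ × 111177 = -344.7 m; ΔE = Δλ × 111177 × cos(-28.7081°) = -0.0042 × 111177 × 0.877078 = -409.5 m.
Distance = √(ΔE² + ΔN²) = √((-409.5)² + (-344.7)²) = 535.3 m.

535 m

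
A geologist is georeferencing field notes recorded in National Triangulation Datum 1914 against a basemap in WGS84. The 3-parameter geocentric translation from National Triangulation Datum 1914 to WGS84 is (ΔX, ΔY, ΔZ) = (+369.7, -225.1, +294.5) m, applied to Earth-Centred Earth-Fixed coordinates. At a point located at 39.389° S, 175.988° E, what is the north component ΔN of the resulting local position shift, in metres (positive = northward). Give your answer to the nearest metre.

ΔN = -16 m

At φ = -39.389°, λ = 175.988°: sin φ = -0.634582, cos φ = 0.772855, sin λ = 0.069965, cos λ = -0.997549.
ΔN = −sin φ cos λ·ΔX − sin φ sin λ·ΔY + cos φ·ΔZ = −(-0.634582)(-0.997549)(369.7) − (-0.634582)(0.069965)(-225.1) + (0.772855)(294.5) = -16.42 m.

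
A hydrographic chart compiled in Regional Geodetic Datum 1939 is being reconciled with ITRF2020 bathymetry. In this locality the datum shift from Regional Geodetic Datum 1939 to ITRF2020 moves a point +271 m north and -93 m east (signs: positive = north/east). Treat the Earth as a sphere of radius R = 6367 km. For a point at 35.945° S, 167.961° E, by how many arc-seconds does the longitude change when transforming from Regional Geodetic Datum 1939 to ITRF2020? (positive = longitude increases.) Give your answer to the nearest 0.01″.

At latitude -35.945°, cos φ = 0.809581.
One radian of longitude at latitude φ spans R cos φ, so Δλ = ΔE / (R cos φ) = -93.0 / (6367000 × 0.809581) = -1.8042e-05 rad = -3.721″.

Δλ = -3.72″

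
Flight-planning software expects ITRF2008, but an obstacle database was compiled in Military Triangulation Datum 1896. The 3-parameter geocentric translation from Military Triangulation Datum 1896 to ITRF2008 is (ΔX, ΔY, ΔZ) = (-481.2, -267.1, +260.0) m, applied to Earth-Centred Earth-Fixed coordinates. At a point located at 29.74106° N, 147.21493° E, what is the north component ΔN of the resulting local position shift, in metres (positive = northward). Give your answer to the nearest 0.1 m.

ΔN = 96.8 m

The local north axis is (−sin φ cos λ, −sin φ sin λ, cos φ), giving ΔN = -200.689 + 71.749 + 225.752 = 96.81 m.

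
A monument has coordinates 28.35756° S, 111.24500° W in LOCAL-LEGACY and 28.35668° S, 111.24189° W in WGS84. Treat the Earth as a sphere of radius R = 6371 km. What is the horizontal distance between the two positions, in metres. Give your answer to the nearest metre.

320 m

Δφ = -28.35668° − -28.35756° = +0.00088°; Δλ = -111.24189° − -111.24500° = +0.00311°.
1° along a meridian = πR/180 = 111195 m.
ΔN = Δφ × 111195 = 97.9 m; ΔE = Δλ × 111195 × cos(-28.35756°) = +0.00311 × 111195 × 0.880001 = 304.3 m.
Distance = √(ΔE² + ΔN²) = √(304.3² + 97.9²) = 319.7 m.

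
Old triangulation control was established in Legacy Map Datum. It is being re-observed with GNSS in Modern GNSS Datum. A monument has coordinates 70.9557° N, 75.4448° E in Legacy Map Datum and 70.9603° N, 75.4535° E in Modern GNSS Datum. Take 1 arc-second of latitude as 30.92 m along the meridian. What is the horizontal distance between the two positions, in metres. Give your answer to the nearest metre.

602 m

Δφ = 70.9603° − 70.9557° = +0.0046°; Δλ = 75.4535° − 75.4448° = +0.0087°.
1° of latitude = 3600 × 30.92 = 111312 m.
ΔN = Δφ × 111312 = 512.0 m; ΔE = Δλ × 111312 × cos(70.9557°) = +0.0087 × 111312 × 0.326299 = 316.0 m.
Distance = √(ΔE² + ΔN²) = √(316.0² + 512.0²) = 601.7 m.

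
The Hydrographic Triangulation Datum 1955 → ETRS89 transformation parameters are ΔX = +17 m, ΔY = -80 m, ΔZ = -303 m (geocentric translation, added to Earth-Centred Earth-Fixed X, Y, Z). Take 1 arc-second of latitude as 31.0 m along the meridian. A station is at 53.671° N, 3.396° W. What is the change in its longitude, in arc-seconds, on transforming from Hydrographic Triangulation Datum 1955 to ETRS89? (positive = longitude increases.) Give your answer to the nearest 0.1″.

Δλ = -4.3″

sin φ = 0.805629, cos φ = 0.592421, sin λ = -0.059237, cos λ = 0.998244.
East component: ΔE = −sin λ·ΔX + cos λ·ΔY = −(-0.059237)(17) + (0.998244)(-80) = -78.85 m.
1° of latitude spans 3600 × 31.00 = 111600 m; at latitude φ, 1° of longitude spans that × cos φ = 66114.2 m, so Δλ = -78.85 / 66114.2 × 3600 = -4.294″.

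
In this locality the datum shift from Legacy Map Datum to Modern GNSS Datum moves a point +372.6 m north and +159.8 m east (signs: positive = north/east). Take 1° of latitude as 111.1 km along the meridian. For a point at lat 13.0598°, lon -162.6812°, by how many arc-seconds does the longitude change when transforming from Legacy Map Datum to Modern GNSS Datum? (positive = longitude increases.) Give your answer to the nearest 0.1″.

Δλ = 5.3″

At latitude 13.0598°, cos φ = 0.974135.
1° of longitude at this latitude = 111.1 × cos φ = 108.23 km, so Δλ = 159.8 / 108226.4 = 0.0014765° = 5.316″.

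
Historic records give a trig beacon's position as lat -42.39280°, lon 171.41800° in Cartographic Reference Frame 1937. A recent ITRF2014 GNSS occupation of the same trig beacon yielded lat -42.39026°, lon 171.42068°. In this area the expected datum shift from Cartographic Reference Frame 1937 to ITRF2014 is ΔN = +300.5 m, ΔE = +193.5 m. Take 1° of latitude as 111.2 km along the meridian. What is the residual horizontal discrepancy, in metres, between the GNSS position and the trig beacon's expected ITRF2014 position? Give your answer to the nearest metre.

Observed coordinate differences: Δφ = +0.00254°, Δλ = +0.00268°.
Converting to metres (1° lat = 111200 m, cos φ = 0.738540): observed ΔN = 282.4 m, observed ΔE = 220.1 m.
Subtracting the expected shift leaves a residual of 282.4 − (300.5) = -18.1 m north and 220.1 − (193.5) = 26.6 m east.
Residual distance = √((-18.1)² + 26.6²) = 32.1 m.

32 m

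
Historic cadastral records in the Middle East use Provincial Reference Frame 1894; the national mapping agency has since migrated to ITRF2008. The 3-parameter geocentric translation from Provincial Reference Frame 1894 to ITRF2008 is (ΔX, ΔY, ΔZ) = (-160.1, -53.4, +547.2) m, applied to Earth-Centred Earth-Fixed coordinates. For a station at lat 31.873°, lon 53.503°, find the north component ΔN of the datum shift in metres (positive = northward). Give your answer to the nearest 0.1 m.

The local north axis is (−sin φ cos λ, −sin φ sin λ, cos φ), giving ΔN = 50.282 + 22.667 + 464.694 = 537.64 m.

ΔN = 537.6 m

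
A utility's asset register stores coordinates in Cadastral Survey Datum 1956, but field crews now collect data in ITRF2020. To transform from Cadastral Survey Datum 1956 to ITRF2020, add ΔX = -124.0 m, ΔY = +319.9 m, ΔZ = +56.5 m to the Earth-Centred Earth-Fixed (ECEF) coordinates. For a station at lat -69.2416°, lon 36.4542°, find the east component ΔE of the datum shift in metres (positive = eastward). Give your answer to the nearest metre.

At φ = -69.2416°, λ = 36.4542°: sin φ = -0.935083, cos φ = 0.354428, sin λ = 0.594180, cos λ = 0.804332.
ΔE = −sin λ·ΔX + cos λ·ΔY = −(0.594180)·(-124.0) + (0.804332)·(319.9) = 330.98 m.

ΔE = 331 m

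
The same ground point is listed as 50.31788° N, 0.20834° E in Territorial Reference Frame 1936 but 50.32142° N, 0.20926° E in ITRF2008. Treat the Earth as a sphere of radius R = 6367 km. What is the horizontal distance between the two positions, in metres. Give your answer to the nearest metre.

Δφ = 50.32142° − 50.31788° = +0.00354°; Δλ = 0.20926° − 0.20834° = +0.00092°.
1° along a meridian = πR/180 = 111125 m.
ΔN = Δφ × 111125 = 393.4 m; ΔE = Δλ × 111125 × cos(50.31788°) = +0.00092 × 111125 × 0.638528 = 65.3 m.
Distance = √(ΔE² + ΔN²) = √(65.3² + 393.4²) = 398.8 m.

399 m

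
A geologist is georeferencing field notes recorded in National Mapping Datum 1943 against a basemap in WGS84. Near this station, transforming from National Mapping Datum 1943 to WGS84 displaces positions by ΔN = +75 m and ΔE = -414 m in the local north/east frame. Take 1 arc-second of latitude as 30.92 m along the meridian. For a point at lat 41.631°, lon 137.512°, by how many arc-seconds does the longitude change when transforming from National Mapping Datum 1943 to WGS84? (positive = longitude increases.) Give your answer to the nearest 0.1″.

At latitude 41.631°, cos φ = 0.747439.
1″ of longitude at this latitude = 30.92 × cos φ = 23.1108 m, so Δλ = -414.0 / 23.1108 = -17.914″.

Δλ = -17.9″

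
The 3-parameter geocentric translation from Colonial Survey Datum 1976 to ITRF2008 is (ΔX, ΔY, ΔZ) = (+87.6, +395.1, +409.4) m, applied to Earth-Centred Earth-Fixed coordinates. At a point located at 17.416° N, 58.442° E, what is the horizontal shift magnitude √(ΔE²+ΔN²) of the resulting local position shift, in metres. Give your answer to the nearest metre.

306 m

The local east axis at (φ, λ) is (−sin λ, cos λ, 0), so ΔE = −sin(58.442°)·87.6 + cos(58.442°)·395.1 = 132.14 m.
The local north axis is (−sin φ cos λ, −sin φ sin λ, cos φ), giving ΔN = -13.722 − 100.767 + 390.632 = 276.14 m.
Horizontal magnitude = √(ΔE² + ΔN²) = √(132.14² + 276.14²) = 306.13 m.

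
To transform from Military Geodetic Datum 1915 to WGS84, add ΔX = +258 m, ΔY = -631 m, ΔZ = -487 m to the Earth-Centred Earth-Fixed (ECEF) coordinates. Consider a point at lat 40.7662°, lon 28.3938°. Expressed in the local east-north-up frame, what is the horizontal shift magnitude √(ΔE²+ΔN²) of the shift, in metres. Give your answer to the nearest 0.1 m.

750.0 m

The local east axis at (φ, λ) is (−sin λ, cos λ, 0), so ΔE = −sin(28.3938°)·258 + cos(28.3938°)·(-631) = -677.78 m.
The local north axis is (−sin φ cos λ, −sin φ sin λ, cos φ), giving ΔN = -148.201 + 195.931 − 368.844 = -321.11 m.
Horizontal magnitude = √(ΔE² + ΔN²) = √((-677.78)² + (-321.11)²) = 750.00 m.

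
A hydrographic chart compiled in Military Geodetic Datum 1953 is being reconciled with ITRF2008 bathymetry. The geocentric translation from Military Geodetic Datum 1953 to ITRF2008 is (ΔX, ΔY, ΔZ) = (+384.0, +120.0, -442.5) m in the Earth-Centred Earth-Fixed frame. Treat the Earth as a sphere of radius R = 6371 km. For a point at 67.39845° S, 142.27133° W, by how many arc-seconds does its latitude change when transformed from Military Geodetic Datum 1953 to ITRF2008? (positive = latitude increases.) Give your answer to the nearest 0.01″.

Δφ = -16.78″

sin φ = -0.923200, cos φ = 0.384320, sin λ = -0.611923, cos λ = -0.790917.
North component: ΔN = −sin φ cos λ·ΔX − sin φ sin λ·ΔY + cos φ·ΔZ = −(-0.923200)(-0.790917)(384.0) − (-0.923200)(-0.611923)(120.0) + (0.384320)(-442.5) = -518.24 m.
1° of latitude spans πR/180 = 111195 m, so Δφ = -518.24 / 111195 × 3600 = -16.778″.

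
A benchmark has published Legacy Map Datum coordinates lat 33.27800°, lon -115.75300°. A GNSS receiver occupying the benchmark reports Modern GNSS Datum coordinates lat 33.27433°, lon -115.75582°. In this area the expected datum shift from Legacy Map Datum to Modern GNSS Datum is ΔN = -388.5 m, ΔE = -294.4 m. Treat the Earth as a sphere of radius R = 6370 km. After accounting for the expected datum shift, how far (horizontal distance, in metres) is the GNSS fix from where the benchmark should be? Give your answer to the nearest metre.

38 m

Observed coordinate differences: Δφ = -0.00367°, Δλ = -0.00282°.
Converting to metres (1° lat = 111177 m, cos φ = 0.836018): observed ΔN = -408.0 m, observed ΔE = -262.1 m.
Subtracting the expected shift leaves a residual of -408.0 − (-388.5) = -19.5 m north and -262.1 − (-294.4) = 32.3 m east.
Residual distance = √((-19.5)² + 32.3²) = 37.7 m.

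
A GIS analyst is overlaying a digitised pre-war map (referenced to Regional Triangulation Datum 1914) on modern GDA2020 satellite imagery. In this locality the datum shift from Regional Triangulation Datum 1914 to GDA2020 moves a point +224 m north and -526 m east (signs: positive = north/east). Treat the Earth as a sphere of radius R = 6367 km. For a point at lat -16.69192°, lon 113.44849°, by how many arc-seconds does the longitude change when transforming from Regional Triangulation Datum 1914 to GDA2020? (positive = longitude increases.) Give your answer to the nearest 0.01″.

Δλ = -17.79″

At latitude -16.69192°, cos φ = 0.957863.
One radian of longitude at latitude φ spans R cos φ, so Δλ = ΔE / (R cos φ) = -526.0 / (6367000 × 0.957863) = -8.6248e-05 rad = -17.790″.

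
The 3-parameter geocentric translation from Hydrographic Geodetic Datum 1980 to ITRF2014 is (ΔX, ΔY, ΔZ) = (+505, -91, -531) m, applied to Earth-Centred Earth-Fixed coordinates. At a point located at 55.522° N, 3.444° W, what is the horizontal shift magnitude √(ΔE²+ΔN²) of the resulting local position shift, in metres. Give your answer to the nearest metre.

The local east axis at (φ, λ) is (−sin λ, cos λ, 0), so ΔE = −sin(-3.444°)·505 + cos(-3.444°)·(-91) = -60.50 m.
The local north axis is (−sin φ cos λ, −sin φ sin λ, cos φ), giving ΔN = -415.542 − 4.506 − 300.594 = -720.64 m.
Horizontal magnitude = √(ΔE² + ΔN²) = √((-60.50)² + (-720.64)²) = 723.18 m.

723 m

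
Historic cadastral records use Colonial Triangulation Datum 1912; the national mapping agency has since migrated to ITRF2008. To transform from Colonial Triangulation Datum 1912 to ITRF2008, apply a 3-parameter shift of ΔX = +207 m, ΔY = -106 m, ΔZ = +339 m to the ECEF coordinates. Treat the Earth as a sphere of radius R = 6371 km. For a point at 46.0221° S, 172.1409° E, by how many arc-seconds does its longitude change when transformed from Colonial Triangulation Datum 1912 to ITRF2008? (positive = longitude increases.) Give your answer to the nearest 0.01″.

Δλ = 3.58″

sin φ = -0.719608, cos φ = 0.694381, sin λ = 0.136737, cos λ = -0.990607.
East component: ΔE = −sin λ·ΔX + cos λ·ΔY = −(0.136737)(207) + (-0.990607)(-106) = 76.70 m.
1° of latitude spans πR/180 = 111195 m; at latitude φ, 1° of longitude spans that × cos φ = 77211.6 m, so Δλ = 76.70 / 77211.6 × 3600 = 3.576″.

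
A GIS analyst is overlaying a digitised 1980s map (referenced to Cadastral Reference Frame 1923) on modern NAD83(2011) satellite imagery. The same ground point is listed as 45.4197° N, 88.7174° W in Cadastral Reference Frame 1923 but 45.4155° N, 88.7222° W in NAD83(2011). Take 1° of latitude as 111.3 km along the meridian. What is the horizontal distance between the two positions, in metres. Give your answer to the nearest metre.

599 m

Δφ = 45.4155° − 45.4197° = -0.0042°; Δλ = -88.7222° − -88.7174° = -0.0048°.
ΔN = Δφ × 111300 = -467.5 m; ΔE = Δλ × 111300 × cos(45.4197°) = -0.0048 × 111300 × 0.701908 = -375.0 m.
Distance = √(ΔE² + ΔN²) = √((-375.0)² + (-467.5)²) = 599.3 m.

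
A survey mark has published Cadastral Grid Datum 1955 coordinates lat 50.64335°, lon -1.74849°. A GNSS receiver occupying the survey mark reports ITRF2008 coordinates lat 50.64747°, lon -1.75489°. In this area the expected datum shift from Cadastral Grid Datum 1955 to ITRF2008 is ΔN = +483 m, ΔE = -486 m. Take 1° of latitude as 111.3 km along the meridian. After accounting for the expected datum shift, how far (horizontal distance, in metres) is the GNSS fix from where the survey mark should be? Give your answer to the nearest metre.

Observed coordinate differences: Δφ = +0.00412°, Δλ = -0.00640°.
Converting to metres (1° lat = 111300 m, cos φ = 0.634146): observed ΔN = 458.6 m, observed ΔE = -451.7 m.
Subtracting the expected shift leaves a residual of 458.6 − (483) = -24.4 m north and -451.7 − (-486) = 34.3 m east.
Residual distance = √((-24.4)² + 34.3²) = 42.1 m.

42 m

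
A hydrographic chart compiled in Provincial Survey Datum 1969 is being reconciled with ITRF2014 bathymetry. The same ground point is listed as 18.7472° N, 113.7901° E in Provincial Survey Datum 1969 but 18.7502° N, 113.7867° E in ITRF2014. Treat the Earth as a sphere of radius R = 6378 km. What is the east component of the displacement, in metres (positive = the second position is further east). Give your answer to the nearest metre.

ΔE = -358 m

Δφ = 18.7502° − 18.7472° = +0.0030°; Δλ = 113.7867° − 113.7901° = -0.0034°.
1° along a meridian = πR/180 = 111317 m.
ΔN = Δφ × 111317 = 334.0 m; ΔE = Δλ × 111317 × cos(18.7472°) = -0.0034 × 111317 × 0.946946 = -358.4 m.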